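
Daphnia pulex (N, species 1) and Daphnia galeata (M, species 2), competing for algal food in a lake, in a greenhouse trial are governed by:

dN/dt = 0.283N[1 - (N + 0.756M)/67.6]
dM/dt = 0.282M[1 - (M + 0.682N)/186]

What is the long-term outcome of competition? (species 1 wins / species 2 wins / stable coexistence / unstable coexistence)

species 2 excludes species 1

Compare the nullcline intercepts: K1/α12 = 67.6/0.756 = 89.4 < K2 = 186; K2/α21 = 186/0.682 = 273 > K1 = 67.6.
Since the inequalities point opposite ways, species 2 can invade but species 1 cannot.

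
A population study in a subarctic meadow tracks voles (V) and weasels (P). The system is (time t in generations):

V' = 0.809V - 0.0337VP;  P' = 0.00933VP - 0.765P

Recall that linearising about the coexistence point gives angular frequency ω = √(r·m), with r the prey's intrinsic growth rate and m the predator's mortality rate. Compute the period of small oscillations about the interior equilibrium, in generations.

Here r = 0.809 and m = 0.765, so r·m = 0.619.
ω = √0.619 = 0.787 per generation, hence T = 2π/ω ≈ 7.99 generations.

T ≈ 7.99 generations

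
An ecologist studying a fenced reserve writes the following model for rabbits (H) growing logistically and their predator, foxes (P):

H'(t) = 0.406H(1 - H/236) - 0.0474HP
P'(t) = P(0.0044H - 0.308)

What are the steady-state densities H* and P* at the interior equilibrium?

H* ≈ 70, P* ≈ 6.02

From dP/dt = 0 with P > 0: 0.0044H* = 0.308, so H* = 70.
Substitute into dH/dt = 0: 0.406(1 - 70/236) = 0.0474P*.
The bracket is 0.703, giving P* = 0.286/0.0474 = 6.02.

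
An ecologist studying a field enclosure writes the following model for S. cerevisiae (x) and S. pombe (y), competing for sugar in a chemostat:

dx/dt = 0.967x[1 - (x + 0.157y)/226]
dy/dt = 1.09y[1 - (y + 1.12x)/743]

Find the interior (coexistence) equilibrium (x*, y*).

x* ≈ 133, y* ≈ 594

Setting both brackets to zero gives the nullclines x + 0.157y = 226 and 1.12x + y = 743.
Substituting y = 743 - 1.12x into the first: x(1 - 0.157·1.12) = 226 - 0.157·743.
So x* = 109/0.824 = 133, and then y* = 743 - 1.12·133 = 594.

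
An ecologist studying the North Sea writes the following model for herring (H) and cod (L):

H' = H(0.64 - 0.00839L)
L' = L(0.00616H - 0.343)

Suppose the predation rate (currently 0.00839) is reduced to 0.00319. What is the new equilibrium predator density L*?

L* ≈ 201

At the interior fixed point, setting dH/dt = 0 with H > 0 fixes L* = (prey growth rate)/(HL coefficient) — independent of the other coefficients.
With the change, L* = 0.64/0.00319 = 201; it rises from 76.3.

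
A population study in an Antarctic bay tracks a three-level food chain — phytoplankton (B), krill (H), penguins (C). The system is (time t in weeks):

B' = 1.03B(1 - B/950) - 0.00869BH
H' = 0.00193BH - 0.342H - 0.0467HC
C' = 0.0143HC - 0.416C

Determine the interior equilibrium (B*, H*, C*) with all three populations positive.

From dC/dt = 0: 0.0143H* = 0.416, so H* = 29.1.
From dB/dt = 0: 1.03(1 - B*/950) = 0.00869·29.1, giving B* = 950·(1 - 0.245) = 717.
From dH/dt = 0: 0.00193·717 - 0.342 = 0.0467C*, so C* = 1.04/0.0467 = 22.3.

B* ≈ 717, H* ≈ 29.1, C* ≈ 22.3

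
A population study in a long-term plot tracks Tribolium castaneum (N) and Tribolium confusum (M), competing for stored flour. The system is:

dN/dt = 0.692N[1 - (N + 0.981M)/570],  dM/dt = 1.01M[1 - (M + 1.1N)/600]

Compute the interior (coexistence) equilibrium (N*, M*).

N* ≈ 235, M* ≈ 341

Setting both brackets to zero gives the nullclines N + 0.981M = 570 and 1.1N + M = 600.
Substituting M = 600 - 1.1N into the first: N(1 - 0.981·1.1) = 570 - 0.981·600.
So N* = -18.6/-0.0791 = 235, and then M* = 600 - 1.1·235 = 341.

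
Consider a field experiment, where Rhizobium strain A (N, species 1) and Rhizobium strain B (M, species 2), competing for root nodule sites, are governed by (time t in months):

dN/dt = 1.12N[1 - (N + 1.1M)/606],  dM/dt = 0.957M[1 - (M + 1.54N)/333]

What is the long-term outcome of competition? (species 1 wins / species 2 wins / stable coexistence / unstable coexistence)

species 1 excludes species 2

Compare the nullcline intercepts: K1/α12 = 606/1.1 = 551 > K2 = 333; K2/α21 = 333/1.54 = 216 < K1 = 606.
Since the inequalities point opposite ways, species 1 can invade but species 2 cannot.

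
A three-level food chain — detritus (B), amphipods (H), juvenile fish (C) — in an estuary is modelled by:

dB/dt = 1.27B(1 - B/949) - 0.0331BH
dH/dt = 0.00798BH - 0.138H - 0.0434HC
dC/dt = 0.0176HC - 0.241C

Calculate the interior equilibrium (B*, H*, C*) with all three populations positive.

From dC/dt = 0: 0.0176H* = 0.241, so H* = 13.7.
From dB/dt = 0: 1.27(1 - B*/949) = 0.0331·13.7, giving B* = 949·(1 - 0.357) = 610.
From dH/dt = 0: 0.00798·610 - 0.138 = 0.0434C*, so C* = 4.73/0.0434 = 109.

B* ≈ 610, H* ≈ 13.7, C* ≈ 109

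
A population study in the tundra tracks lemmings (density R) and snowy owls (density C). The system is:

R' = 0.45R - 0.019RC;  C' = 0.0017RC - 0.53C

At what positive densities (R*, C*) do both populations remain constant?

R* ≈ 312, C* ≈ 23.7

Set dC/dt = 0 with C > 0: 0.0017R - 0.53 = 0, so R* = 0.53/0.0017 = 312.
Set dR/dt = 0 with R > 0: 0.45 - 0.019C = 0, so C* = 0.45/0.019 = 23.7.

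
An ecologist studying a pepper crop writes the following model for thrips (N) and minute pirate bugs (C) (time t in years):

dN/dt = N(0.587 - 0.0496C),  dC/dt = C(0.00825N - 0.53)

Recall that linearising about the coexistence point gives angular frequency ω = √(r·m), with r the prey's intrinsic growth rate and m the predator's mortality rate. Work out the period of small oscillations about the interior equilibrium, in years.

T ≈ 11.3 years

Here r = 0.587 and m = 0.53, so r·m = 0.311.
ω = √0.311 = 0.558 per year, hence T = 2π/ω ≈ 11.3 years.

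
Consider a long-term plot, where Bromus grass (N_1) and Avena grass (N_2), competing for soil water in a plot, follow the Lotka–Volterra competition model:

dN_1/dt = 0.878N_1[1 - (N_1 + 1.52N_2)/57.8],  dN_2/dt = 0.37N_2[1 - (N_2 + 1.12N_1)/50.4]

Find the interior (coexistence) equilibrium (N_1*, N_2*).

Setting both brackets to zero gives the nullclines N_1 + 1.52N_2 = 57.8 and 1.12N_1 + N_2 = 50.4.
Substituting N_2 = 50.4 - 1.12N_1 into the first: N_1(1 - 1.52·1.12) = 57.8 - 1.52·50.4.
So N_1* = -18.8/-0.702 = 26.8, and then N_2* = 50.4 - 1.12·26.8 = 20.4.

N_1* ≈ 26.8, N_2* ≈ 20.4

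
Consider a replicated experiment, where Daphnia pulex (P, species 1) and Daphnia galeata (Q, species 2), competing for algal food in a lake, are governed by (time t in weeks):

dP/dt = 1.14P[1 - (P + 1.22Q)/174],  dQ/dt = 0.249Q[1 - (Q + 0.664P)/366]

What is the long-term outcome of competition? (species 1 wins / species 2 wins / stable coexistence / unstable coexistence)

species 2 excludes species 1

Compare the nullcline intercepts: K1/α12 = 174/1.22 = 143 < K2 = 366; K2/α21 = 366/0.664 = 551 > K1 = 174.
Since the inequalities point opposite ways, species 2 can invade but species 1 cannot.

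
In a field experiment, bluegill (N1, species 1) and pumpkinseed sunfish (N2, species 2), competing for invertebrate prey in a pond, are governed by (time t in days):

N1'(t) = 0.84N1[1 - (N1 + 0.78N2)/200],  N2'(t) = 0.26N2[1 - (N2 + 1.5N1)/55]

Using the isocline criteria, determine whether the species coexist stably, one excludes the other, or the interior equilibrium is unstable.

species 1 excludes species 2

Compare the nullcline intercepts: K1/α12 = 200/0.78 = 256 > K2 = 55; K2/α21 = 55/1.5 = 36.7 < K1 = 200.
Since the inequalities point opposite ways, species 1 can invade but species 2 cannot.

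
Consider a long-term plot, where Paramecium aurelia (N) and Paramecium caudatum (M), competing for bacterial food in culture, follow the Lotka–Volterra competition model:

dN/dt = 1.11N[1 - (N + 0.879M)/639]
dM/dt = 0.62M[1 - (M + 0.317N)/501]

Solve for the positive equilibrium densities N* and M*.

Setting both brackets to zero gives the nullclines N + 0.879M = 639 and 0.317N + M = 501.
Substituting M = 501 - 0.317N into the first: N(1 - 0.879·0.317) = 639 - 0.879·501.
So N* = 199/0.721 = 275, and then M* = 501 - 0.317·275 = 414.

N* ≈ 275, M* ≈ 414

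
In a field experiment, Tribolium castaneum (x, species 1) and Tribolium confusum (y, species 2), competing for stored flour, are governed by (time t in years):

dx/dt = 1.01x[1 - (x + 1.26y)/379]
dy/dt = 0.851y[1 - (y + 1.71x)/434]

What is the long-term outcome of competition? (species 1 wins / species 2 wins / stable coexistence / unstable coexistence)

Compare the nullcline intercepts: K1/α12 = 379/1.26 = 301 < K2 = 434; K2/α21 = 434/1.71 = 254 < K1 = 379.
Since both are reversed, neither can invade when rare; the interior point is a saddle.

unstable coexistence (outcome depends on initial conditions)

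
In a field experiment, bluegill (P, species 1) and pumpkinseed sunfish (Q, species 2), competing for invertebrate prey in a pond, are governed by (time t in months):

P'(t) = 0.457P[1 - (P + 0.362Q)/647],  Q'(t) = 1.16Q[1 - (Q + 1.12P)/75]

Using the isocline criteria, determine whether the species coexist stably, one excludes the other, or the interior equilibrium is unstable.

species 1 excludes species 2

Compare the nullcline intercepts: K1/α12 = 647/0.362 = 1790 > K2 = 75; K2/α21 = 75/1.12 = 67 < K1 = 647.
Since the inequalities point opposite ways, species 1 can invade but species 2 cannot.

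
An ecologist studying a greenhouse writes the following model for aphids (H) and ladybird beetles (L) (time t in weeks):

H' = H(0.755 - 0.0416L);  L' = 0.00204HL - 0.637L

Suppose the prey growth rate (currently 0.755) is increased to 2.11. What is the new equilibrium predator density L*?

L* ≈ 50.7

At the interior fixed point, setting dH/dt = 0 with H > 0 fixes L* = (prey growth rate)/(HL coefficient) — independent of the other coefficients.
With the change, L* = 2.11/0.0416 = 50.7; it rises from 18.1.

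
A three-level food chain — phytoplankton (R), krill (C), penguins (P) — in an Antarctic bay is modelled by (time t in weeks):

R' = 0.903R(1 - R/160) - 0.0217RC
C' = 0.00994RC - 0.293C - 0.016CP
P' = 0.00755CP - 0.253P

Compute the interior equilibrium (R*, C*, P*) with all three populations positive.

R* ≈ 31.2, C* ≈ 33.5, P* ≈ 1.04

From dP/dt = 0: 0.00755C* = 0.253, so C* = 33.5.
From dR/dt = 0: 0.903(1 - R*/160) = 0.0217·33.5, giving R* = 160·(1 - 0.805) = 31.2.
From dC/dt = 0: 0.00994·31.2 - 0.293 = 0.016P*, so P* = 0.0167/0.016 = 1.04.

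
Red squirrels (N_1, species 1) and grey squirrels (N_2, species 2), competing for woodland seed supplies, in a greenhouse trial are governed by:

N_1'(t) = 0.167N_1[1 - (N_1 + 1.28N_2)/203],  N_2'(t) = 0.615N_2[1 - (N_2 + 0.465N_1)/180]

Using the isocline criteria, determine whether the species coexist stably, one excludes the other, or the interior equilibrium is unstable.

Compare the nullcline intercepts: K1/α12 = 203/1.28 = 159 < K2 = 180; K2/α21 = 180/0.465 = 387 > K1 = 203.
Since the inequalities point opposite ways, species 2 can invade but species 1 cannot.

species 2 excludes species 1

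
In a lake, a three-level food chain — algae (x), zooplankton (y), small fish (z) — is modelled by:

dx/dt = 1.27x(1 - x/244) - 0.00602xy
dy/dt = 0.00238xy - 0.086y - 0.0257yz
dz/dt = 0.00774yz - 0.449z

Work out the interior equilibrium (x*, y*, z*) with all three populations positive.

From dz/dt = 0: 0.00774y* = 0.449, so y* = 58.
From dx/dt = 0: 1.27(1 - x*/244) = 0.00602·58, giving x* = 244·(1 - 0.275) = 177.
From dy/dt = 0: 0.00238·177 - 0.086 = 0.0257z*, so z* = 0.335/0.0257 = 13.

x* ≈ 177, y* ≈ 58, z* ≈ 13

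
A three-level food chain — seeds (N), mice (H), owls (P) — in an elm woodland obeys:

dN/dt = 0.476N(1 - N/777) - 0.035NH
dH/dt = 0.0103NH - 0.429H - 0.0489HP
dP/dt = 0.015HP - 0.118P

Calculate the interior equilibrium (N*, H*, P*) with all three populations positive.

N* ≈ 328, H* ≈ 7.87, P* ≈ 60.2

From dP/dt = 0: 0.015H* = 0.118, so H* = 7.87.
From dN/dt = 0: 0.476(1 - N*/777) = 0.035·7.87, giving N* = 777·(1 - 0.578) = 328.
From dH/dt = 0: 0.0103·328 - 0.429 = 0.0489P*, so P* = 2.94/0.0489 = 60.2.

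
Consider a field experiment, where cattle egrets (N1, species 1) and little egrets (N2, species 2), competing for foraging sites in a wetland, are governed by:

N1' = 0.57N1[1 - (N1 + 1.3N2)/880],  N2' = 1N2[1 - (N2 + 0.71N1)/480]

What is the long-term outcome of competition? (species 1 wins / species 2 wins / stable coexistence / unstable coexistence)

species 1 excludes species 2

Compare the nullcline intercepts: K1/α12 = 880/1.3 = 677 > K2 = 480; K2/α21 = 480/0.71 = 676 < K1 = 880.
Since the inequalities point opposite ways, species 1 can invade but species 2 cannot.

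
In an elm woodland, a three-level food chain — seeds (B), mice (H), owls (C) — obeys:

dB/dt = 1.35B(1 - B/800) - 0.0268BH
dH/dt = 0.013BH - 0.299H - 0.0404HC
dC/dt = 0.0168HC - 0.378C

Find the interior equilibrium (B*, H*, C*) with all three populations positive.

From dC/dt = 0: 0.0168H* = 0.378, so H* = 22.5.
From dB/dt = 0: 1.35(1 - B*/800) = 0.0268·22.5, giving B* = 800·(1 - 0.447) = 443.
From dH/dt = 0: 0.013·443 - 0.299 = 0.0404C*, so C* = 5.46/0.0404 = 135.

B* ≈ 443, H* ≈ 22.5, C* ≈ 135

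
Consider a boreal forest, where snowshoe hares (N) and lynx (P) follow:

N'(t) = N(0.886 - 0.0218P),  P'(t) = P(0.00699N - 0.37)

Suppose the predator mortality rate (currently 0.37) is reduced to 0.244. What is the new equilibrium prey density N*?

At the interior fixed point, setting dP/dt = 0 with P > 0 fixes N* = (predator death rate)/(NP coefficient) — independent of the other coefficients.
With the change, N* = 0.244/0.00699 = 34.9; it falls from 52.9.

N* ≈ 34.9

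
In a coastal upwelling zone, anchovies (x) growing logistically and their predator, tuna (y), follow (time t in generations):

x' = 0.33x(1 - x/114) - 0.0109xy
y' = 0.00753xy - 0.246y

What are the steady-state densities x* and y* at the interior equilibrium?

x* ≈ 32.7, y* ≈ 21.6

From dy/dt = 0 with y > 0: 0.00753x* = 0.246, so x* = 32.7.
Substitute into dx/dt = 0: 0.33(1 - 32.7/114) = 0.0109y*.
The bracket is 0.713, giving y* = 0.235/0.0109 = 21.6.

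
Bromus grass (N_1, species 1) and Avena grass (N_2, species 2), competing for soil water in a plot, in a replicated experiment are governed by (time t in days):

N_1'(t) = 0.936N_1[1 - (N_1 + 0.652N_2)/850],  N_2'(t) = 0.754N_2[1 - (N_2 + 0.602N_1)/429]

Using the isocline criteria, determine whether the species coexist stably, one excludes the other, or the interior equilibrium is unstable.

species 1 excludes species 2

Compare the nullcline intercepts: K1/α12 = 850/0.652 = 1300 > K2 = 429; K2/α21 = 429/0.602 = 713 < K1 = 850.
Since the inequalities point opposite ways, species 1 can invade but species 2 cannot.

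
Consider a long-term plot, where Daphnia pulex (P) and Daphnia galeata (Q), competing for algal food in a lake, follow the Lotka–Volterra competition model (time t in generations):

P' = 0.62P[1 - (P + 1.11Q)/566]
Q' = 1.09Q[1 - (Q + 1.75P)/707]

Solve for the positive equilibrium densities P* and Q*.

P* ≈ 232, Q* ≈ 301

Setting both brackets to zero gives the nullclines P + 1.11Q = 566 and 1.75P + Q = 707.
Substituting Q = 707 - 1.75P into the first: P(1 - 1.11·1.75) = 566 - 1.11·707.
So P* = -219/-0.943 = 232, and then Q* = 707 - 1.75·232 = 301.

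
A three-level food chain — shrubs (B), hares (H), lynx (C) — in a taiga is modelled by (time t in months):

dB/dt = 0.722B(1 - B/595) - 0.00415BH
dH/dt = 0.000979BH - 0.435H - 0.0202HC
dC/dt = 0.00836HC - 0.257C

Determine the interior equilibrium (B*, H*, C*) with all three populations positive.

From dC/dt = 0: 0.00836H* = 0.257, so H* = 30.7.
From dB/dt = 0: 0.722(1 - B*/595) = 0.00415·30.7, giving B* = 595·(1 - 0.177) = 490.
From dH/dt = 0: 0.000979·490 - 0.435 = 0.0202C*, so C* = 0.0446/0.0202 = 2.21.

B* ≈ 490, H* ≈ 30.7, C* ≈ 2.21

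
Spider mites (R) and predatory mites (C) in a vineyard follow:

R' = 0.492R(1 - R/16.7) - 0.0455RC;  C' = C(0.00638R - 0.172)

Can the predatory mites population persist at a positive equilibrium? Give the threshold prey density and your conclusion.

Threshold R = 27; K < 27, so no, the predator goes extinct.

The predator equation gives dC/dt > 0 only when R > 0.172/0.00638 = 27.
Without the predator, R → K = 16.7. Since 16.7 < 27, the predator cannot invade.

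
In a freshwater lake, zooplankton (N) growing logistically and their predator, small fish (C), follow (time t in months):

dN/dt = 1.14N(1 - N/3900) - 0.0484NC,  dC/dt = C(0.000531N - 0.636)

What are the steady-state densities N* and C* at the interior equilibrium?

N* ≈ 1200, C* ≈ 16.3

From dC/dt = 0 with C > 0: 0.000531N* = 0.636, so N* = 1200.
Substitute into dN/dt = 0: 1.14(1 - 1200/3900) = 0.0484C*.
The bracket is 0.693, giving C* = 0.79/0.0484 = 16.3.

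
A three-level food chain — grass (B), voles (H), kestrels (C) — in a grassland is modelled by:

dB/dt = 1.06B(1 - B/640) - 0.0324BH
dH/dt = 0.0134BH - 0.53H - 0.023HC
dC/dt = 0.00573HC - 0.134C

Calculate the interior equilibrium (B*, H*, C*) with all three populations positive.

B* ≈ 183, H* ≈ 23.4, C* ≈ 83.3

From dC/dt = 0: 0.00573H* = 0.134, so H* = 23.4.
From dB/dt = 0: 1.06(1 - B*/640) = 0.0324·23.4, giving B* = 640·(1 - 0.715) = 183.
From dH/dt = 0: 0.0134·183 - 0.53 = 0.023C*, so C* = 1.92/0.023 = 83.3.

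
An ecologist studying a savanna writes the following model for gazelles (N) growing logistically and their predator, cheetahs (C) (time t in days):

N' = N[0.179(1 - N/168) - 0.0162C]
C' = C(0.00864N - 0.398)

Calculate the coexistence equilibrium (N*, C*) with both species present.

N* ≈ 46.1, C* ≈ 8.02

From dC/dt = 0 with C > 0: 0.00864N* = 0.398, so N* = 46.1.
Substitute into dN/dt = 0: 0.179(1 - 46.1/168) = 0.0162C*.
The bracket is 0.726, giving C* = 0.13/0.0162 = 8.02.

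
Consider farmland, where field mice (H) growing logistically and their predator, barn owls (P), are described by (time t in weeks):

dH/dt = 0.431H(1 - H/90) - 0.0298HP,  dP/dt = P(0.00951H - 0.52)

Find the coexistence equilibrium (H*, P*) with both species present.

From dP/dt = 0 with P > 0: 0.00951H* = 0.52, so H* = 54.7.
Substitute into dH/dt = 0: 0.431(1 - 54.7/90) = 0.0298P*.
The bracket is 0.392, giving P* = 0.169/0.0298 = 5.68.

H* ≈ 54.7, P* ≈ 5.68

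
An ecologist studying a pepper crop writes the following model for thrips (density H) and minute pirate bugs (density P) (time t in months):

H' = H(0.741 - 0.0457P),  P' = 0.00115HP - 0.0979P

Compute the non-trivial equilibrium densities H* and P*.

H* ≈ 85.1, P* ≈ 16.2

Set dP/dt = 0 with P > 0: 0.00115H - 0.0979 = 0, so H* = 0.0979/0.00115 = 85.1.
Set dH/dt = 0 with H > 0: 0.741 - 0.0457P = 0, so P* = 0.741/0.0457 = 16.2.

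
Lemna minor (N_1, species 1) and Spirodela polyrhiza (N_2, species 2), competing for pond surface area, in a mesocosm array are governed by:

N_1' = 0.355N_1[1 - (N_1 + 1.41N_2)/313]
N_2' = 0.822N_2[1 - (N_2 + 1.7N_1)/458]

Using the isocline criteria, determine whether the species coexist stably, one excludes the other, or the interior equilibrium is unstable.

unstable coexistence (outcome depends on initial conditions)

Compare the nullcline intercepts: K1/α12 = 313/1.41 = 222 < K2 = 458; K2/α21 = 458/1.7 = 269 < K1 = 313.
Since both are reversed, neither can invade when rare; the interior point is a saddle.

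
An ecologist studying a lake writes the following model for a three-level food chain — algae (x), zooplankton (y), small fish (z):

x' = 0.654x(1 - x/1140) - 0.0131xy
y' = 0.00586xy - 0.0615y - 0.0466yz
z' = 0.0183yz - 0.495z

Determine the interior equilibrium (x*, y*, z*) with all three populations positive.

From dz/dt = 0: 0.0183y* = 0.495, so y* = 27.
From dx/dt = 0: 0.654(1 - x*/1140) = 0.0131·27, giving x* = 1140·(1 - 0.542) = 522.
From dy/dt = 0: 0.00586·522 - 0.0615 = 0.0466z*, so z* = 3/0.0466 = 64.4.

x* ≈ 522, y* ≈ 27, z* ≈ 64.4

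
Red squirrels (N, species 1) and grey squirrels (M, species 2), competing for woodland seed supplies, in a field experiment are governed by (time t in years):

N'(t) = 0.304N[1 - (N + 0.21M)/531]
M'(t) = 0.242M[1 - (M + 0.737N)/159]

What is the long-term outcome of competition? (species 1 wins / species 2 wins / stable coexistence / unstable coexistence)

Compare the nullcline intercepts: K1/α12 = 531/0.21 = 2530 > K2 = 159; K2/α21 = 159/0.737 = 216 < K1 = 531.
Since the inequalities point opposite ways, species 1 can invade but species 2 cannot.

species 1 excludes species 2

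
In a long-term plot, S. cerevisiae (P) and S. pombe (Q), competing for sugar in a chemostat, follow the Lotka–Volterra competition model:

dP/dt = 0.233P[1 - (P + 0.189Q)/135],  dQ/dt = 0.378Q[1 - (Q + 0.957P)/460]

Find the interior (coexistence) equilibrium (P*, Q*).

P* ≈ 58.7, Q* ≈ 404

Setting both brackets to zero gives the nullclines P + 0.189Q = 135 and 0.957P + Q = 460.
Substituting Q = 460 - 0.957P into the first: P(1 - 0.189·0.957) = 135 - 0.189·460.
So P* = 48.1/0.819 = 58.7, and then Q* = 460 - 0.957·58.7 = 404.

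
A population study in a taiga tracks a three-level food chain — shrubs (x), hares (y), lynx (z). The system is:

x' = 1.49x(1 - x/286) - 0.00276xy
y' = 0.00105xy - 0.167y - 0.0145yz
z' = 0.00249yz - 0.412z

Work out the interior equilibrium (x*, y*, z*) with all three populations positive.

x* ≈ 198, y* ≈ 165, z* ≈ 2.85

From dz/dt = 0: 0.00249y* = 0.412, so y* = 165.
From dx/dt = 0: 1.49(1 - x*/286) = 0.00276·165, giving x* = 286·(1 - 0.306) = 198.
From dy/dt = 0: 0.00105·198 - 0.167 = 0.0145z*, so z* = 0.0413/0.0145 = 2.85.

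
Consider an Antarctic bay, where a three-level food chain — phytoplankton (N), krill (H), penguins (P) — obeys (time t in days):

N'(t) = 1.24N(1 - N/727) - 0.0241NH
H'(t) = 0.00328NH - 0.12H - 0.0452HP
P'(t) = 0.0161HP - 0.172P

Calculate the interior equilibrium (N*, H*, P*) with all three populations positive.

From dP/dt = 0: 0.0161H* = 0.172, so H* = 10.7.
From dN/dt = 0: 1.24(1 - N*/727) = 0.0241·10.7, giving N* = 727·(1 - 0.208) = 576.
From dH/dt = 0: 0.00328·576 - 0.12 = 0.0452P*, so P* = 1.77/0.0452 = 39.1.

N* ≈ 576, H* ≈ 10.7, P* ≈ 39.1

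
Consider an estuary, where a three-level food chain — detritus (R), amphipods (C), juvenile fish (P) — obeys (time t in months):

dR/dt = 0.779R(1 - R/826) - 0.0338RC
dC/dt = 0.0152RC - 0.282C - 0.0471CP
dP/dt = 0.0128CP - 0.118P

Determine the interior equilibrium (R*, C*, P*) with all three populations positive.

R* ≈ 496, C* ≈ 9.22, P* ≈ 154

From dP/dt = 0: 0.0128C* = 0.118, so C* = 9.22.
From dR/dt = 0: 0.779(1 - R*/826) = 0.0338·9.22, giving R* = 826·(1 - 0.4) = 496.
From dC/dt = 0: 0.0152·496 - 0.282 = 0.0471P*, so P* = 7.25/0.0471 = 154.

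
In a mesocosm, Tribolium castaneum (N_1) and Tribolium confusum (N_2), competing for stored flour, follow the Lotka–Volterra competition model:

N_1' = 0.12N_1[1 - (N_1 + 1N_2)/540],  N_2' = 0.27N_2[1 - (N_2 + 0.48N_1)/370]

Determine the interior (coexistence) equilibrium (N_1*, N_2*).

N_1* ≈ 327, N_2* ≈ 213

Setting both brackets to zero gives the nullclines N_1 + 1N_2 = 540 and 0.48N_1 + N_2 = 370.
Substituting N_2 = 370 - 0.48N_1 into the first: N_1(1 - 1·0.48) = 540 - 1·370.
So N_1* = 170/0.52 = 327, and then N_2* = 370 - 0.48·327 = 213.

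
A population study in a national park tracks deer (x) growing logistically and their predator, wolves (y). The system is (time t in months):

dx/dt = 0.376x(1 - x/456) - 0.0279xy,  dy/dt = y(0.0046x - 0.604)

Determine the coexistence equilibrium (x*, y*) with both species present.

From dy/dt = 0 with y > 0: 0.0046x* = 0.604, so x* = 131.
Substitute into dx/dt = 0: 0.376(1 - 131/456) = 0.0279y*.
The bracket is 0.712, giving y* = 0.268/0.0279 = 9.6.

x* ≈ 131, y* ≈ 9.6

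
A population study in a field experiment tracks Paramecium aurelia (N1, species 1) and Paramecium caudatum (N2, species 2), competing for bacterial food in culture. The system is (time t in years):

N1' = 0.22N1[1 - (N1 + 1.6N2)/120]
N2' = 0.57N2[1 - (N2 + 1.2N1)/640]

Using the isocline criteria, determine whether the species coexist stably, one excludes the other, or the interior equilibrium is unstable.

species 2 excludes species 1

Compare the nullcline intercepts: K1/α12 = 120/1.6 = 75 < K2 = 640; K2/α21 = 640/1.2 = 533 > K1 = 120.
Since the inequalities point opposite ways, species 2 can invade but species 1 cannot.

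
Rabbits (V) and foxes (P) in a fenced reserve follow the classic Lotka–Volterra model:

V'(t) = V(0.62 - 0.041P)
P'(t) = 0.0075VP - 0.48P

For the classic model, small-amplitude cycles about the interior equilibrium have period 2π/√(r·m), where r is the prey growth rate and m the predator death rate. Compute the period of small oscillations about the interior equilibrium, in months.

Here r = 0.62 and m = 0.48, so r·m = 0.298.
ω = √0.298 = 0.546 per month, hence T = 2π/ω ≈ 11.5 months.

T ≈ 11.5 months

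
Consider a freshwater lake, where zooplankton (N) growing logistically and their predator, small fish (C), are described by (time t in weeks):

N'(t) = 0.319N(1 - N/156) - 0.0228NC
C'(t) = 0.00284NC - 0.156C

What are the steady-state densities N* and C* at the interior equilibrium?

From dC/dt = 0 with C > 0: 0.00284N* = 0.156, so N* = 54.9.
Substitute into dN/dt = 0: 0.319(1 - 54.9/156) = 0.0228C*.
The bracket is 0.648, giving C* = 0.207/0.0228 = 9.06.

N* ≈ 54.9, C* ≈ 9.06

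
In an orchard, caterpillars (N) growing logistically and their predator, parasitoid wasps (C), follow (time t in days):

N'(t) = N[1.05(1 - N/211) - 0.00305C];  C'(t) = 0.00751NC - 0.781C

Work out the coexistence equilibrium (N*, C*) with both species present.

N* ≈ 104, C* ≈ 175

From dC/dt = 0 with C > 0: 0.00751N* = 0.781, so N* = 104.
Substitute into dN/dt = 0: 1.05(1 - 104/211) = 0.00305C*.
The bracket is 0.507, giving C* = 0.532/0.00305 = 175.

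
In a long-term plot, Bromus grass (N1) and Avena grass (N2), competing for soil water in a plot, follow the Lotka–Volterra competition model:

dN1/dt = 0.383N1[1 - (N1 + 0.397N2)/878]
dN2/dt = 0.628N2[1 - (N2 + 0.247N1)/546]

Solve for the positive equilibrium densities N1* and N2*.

N1* ≈ 733, N2* ≈ 365

Setting both brackets to zero gives the nullclines N1 + 0.397N2 = 878 and 0.247N1 + N2 = 546.
Substituting N2 = 546 - 0.247N1 into the first: N1(1 - 0.397·0.247) = 878 - 0.397·546.
So N1* = 661/0.902 = 733, and then N2* = 546 - 0.247·733 = 365.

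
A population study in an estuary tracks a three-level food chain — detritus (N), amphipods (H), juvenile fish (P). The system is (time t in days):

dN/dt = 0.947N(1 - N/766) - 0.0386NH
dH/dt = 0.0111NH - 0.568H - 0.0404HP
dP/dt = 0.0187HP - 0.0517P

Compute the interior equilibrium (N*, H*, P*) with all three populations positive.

From dP/dt = 0: 0.0187H* = 0.0517, so H* = 2.76.
From dN/dt = 0: 0.947(1 - N*/766) = 0.0386·2.76, giving N* = 766·(1 - 0.113) = 680.
From dH/dt = 0: 0.0111·680 - 0.568 = 0.0404P*, so P* = 6.98/0.0404 = 173.

N* ≈ 680, H* ≈ 2.76, P* ≈ 173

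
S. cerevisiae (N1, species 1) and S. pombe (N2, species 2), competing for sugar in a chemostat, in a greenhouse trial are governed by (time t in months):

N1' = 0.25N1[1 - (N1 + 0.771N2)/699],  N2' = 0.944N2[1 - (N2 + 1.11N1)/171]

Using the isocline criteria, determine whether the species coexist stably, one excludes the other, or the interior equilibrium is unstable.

species 1 excludes species 2

Compare the nullcline intercepts: K1/α12 = 699/0.771 = 907 > K2 = 171; K2/α21 = 171/1.11 = 154 < K1 = 699.
Since the inequalities point opposite ways, species 1 can invade but species 2 cannot.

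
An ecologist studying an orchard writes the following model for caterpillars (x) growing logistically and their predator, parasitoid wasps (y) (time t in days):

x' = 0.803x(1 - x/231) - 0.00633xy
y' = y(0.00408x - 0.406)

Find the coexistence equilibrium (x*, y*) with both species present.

x* ≈ 99.5, y* ≈ 72.2

From dy/dt = 0 with y > 0: 0.00408x* = 0.406, so x* = 99.5.
Substitute into dx/dt = 0: 0.803(1 - 99.5/231) = 0.00633y*.
The bracket is 0.569, giving y* = 0.457/0.00633 = 72.2.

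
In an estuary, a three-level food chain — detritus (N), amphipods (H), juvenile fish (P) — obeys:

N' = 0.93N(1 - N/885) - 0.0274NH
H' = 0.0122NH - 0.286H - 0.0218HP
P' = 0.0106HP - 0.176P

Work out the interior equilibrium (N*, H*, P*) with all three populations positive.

From dP/dt = 0: 0.0106H* = 0.176, so H* = 16.6.
From dN/dt = 0: 0.93(1 - N*/885) = 0.0274·16.6, giving N* = 885·(1 - 0.489) = 452.
From dH/dt = 0: 0.0122·452 - 0.286 = 0.0218P*, so P* = 5.23/0.0218 = 240.

N* ≈ 452, H* ≈ 16.6, P* ≈ 240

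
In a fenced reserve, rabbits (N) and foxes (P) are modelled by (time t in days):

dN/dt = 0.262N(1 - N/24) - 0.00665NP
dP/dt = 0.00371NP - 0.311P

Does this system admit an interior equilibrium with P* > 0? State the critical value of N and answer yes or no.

Threshold N = 83.8; K < 83.8, so no, the predator goes extinct.

The predator equation gives dP/dt > 0 only when N > 0.311/0.00371 = 83.8.
Without the predator, N → K = 24. Since 24 < 83.8, the predator cannot invade.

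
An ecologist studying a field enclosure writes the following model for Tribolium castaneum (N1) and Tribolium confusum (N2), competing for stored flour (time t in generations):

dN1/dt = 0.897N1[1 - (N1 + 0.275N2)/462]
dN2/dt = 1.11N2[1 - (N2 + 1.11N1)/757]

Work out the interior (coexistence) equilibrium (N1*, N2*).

N1* ≈ 365, N2* ≈ 351

Setting both brackets to zero gives the nullclines N1 + 0.275N2 = 462 and 1.11N1 + N2 = 757.
Substituting N2 = 757 - 1.11N1 into the first: N1(1 - 0.275·1.11) = 462 - 0.275·757.
So N1* = 254/0.695 = 365, and then N2* = 757 - 1.11·365 = 351.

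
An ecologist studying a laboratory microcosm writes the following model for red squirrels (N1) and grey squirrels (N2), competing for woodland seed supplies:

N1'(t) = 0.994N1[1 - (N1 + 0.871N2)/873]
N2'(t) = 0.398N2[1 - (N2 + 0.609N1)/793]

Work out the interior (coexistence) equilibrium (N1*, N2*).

N1* ≈ 388, N2* ≈ 557

Setting both brackets to zero gives the nullclines N1 + 0.871N2 = 873 and 0.609N1 + N2 = 793.
Substituting N2 = 793 - 0.609N1 into the first: N1(1 - 0.871·0.609) = 873 - 0.871·793.
So N1* = 182/0.47 = 388, and then N2* = 793 - 0.609·388 = 557.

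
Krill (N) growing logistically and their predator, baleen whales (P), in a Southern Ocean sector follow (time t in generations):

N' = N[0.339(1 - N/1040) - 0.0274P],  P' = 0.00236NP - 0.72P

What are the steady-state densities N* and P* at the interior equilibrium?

From dP/dt = 0 with P > 0: 0.00236N* = 0.72, so N* = 305.
Substitute into dN/dt = 0: 0.339(1 - 305/1040) = 0.0274P*.
The bracket is 0.707, giving P* = 0.24/0.0274 = 8.74.

N* ≈ 305, P* ≈ 8.74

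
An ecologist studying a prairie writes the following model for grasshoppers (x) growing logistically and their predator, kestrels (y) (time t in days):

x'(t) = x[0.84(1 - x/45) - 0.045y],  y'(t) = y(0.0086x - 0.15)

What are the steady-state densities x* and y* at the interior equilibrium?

From dy/dt = 0 with y > 0: 0.0086x* = 0.15, so x* = 17.4.
Substitute into dx/dt = 0: 0.84(1 - 17.4/45) = 0.045y*.
The bracket is 0.612, giving y* = 0.514/0.045 = 11.4.

x* ≈ 17.4, y* ≈ 11.4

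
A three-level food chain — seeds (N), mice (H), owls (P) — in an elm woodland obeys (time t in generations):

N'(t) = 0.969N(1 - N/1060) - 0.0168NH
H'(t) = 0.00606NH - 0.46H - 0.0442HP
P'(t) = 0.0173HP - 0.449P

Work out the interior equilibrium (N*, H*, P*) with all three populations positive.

From dP/dt = 0: 0.0173H* = 0.449, so H* = 26.
From dN/dt = 0: 0.969(1 - N*/1060) = 0.0168·26, giving N* = 1060·(1 - 0.45) = 583.
From dH/dt = 0: 0.00606·583 - 0.46 = 0.0442P*, so P* = 3.07/0.0442 = 69.5.

N* ≈ 583, H* ≈ 26, P* ≈ 69.5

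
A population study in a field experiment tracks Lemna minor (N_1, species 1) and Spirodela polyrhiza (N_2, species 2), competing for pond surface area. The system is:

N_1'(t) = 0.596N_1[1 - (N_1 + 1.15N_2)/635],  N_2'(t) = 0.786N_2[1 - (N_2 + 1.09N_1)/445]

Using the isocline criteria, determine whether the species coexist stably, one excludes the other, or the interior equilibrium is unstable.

species 1 excludes species 2

Compare the nullcline intercepts: K1/α12 = 635/1.15 = 552 > K2 = 445; K2/α21 = 445/1.09 = 408 < K1 = 635.
Since the inequalities point opposite ways, species 1 can invade but species 2 cannot.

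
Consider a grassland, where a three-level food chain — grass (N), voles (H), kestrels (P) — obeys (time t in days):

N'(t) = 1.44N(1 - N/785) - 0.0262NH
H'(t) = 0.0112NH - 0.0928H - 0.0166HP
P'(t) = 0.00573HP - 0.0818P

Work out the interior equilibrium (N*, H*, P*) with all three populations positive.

N* ≈ 581, H* ≈ 14.3, P* ≈ 386

From dP/dt = 0: 0.00573H* = 0.0818, so H* = 14.3.
From dN/dt = 0: 1.44(1 - N*/785) = 0.0262·14.3, giving N* = 785·(1 - 0.26) = 581.
From dH/dt = 0: 0.0112·581 - 0.0928 = 0.0166P*, so P* = 6.42/0.0166 = 386.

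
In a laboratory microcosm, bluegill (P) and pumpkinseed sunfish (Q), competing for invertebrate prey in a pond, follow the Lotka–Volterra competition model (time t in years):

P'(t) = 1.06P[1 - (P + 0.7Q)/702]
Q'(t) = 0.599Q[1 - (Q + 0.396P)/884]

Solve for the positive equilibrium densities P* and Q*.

P* ≈ 115, Q* ≈ 838

Setting both brackets to zero gives the nullclines P + 0.7Q = 702 and 0.396P + Q = 884.
Substituting Q = 884 - 0.396P into the first: P(1 - 0.7·0.396) = 702 - 0.7·884.
So P* = 83.2/0.723 = 115, and then Q* = 884 - 0.396·115 = 838.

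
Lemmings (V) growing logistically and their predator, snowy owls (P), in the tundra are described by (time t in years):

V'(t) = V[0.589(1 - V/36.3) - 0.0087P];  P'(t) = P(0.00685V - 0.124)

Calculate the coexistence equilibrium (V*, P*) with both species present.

From dP/dt = 0 with P > 0: 0.00685V* = 0.124, so V* = 18.1.
Substitute into dV/dt = 0: 0.589(1 - 18.1/36.3) = 0.0087P*.
The bracket is 0.501, giving P* = 0.295/0.0087 = 33.9.

V* ≈ 18.1, P* ≈ 33.9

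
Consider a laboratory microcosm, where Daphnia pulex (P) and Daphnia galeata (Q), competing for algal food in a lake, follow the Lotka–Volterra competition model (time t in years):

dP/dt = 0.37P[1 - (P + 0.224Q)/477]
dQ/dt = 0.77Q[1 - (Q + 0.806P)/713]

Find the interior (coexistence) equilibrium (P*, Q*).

P* ≈ 387, Q* ≈ 401

Setting both brackets to zero gives the nullclines P + 0.224Q = 477 and 0.806P + Q = 713.
Substituting Q = 713 - 0.806P into the first: P(1 - 0.224·0.806) = 477 - 0.224·713.
So P* = 317/0.819 = 387, and then Q* = 713 - 0.806·387 = 401.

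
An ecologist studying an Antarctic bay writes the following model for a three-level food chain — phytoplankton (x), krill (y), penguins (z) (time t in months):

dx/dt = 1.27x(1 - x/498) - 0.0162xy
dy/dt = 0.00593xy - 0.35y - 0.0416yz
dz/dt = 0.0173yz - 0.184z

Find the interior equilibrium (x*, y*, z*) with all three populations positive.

From dz/dt = 0: 0.0173y* = 0.184, so y* = 10.6.
From dx/dt = 0: 1.27(1 - x*/498) = 0.0162·10.6, giving x* = 498·(1 - 0.136) = 430.
From dy/dt = 0: 0.00593·430 - 0.35 = 0.0416z*, so z* = 2.2/0.0416 = 52.9.

x* ≈ 430, y* ≈ 10.6, z* ≈ 52.9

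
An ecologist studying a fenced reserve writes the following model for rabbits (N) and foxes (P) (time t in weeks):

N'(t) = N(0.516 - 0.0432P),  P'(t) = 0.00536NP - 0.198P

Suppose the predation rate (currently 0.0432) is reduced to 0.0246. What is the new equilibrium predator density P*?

At the interior fixed point, setting dN/dt = 0 with N > 0 fixes P* = (prey growth rate)/(NP coefficient) — independent of the other coefficients.
With the change, P* = 0.516/0.0246 = 21; it rises from 11.9.

P* ≈ 21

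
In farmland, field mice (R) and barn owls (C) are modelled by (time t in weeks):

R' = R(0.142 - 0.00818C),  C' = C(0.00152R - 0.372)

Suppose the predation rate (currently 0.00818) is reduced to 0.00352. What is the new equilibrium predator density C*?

At the interior fixed point, setting dR/dt = 0 with R > 0 fixes C* = (prey growth rate)/(RC coefficient) — independent of the other coefficients.
With the change, C* = 0.142/0.00352 = 40.3; it rises from 17.4.

C* ≈ 40.3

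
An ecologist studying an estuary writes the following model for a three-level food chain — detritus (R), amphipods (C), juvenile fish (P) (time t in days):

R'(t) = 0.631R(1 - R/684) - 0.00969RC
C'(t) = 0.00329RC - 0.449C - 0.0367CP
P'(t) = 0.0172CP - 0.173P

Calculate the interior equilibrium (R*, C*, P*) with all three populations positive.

From dP/dt = 0: 0.0172C* = 0.173, so C* = 10.1.
From dR/dt = 0: 0.631(1 - R*/684) = 0.00969·10.1, giving R* = 684·(1 - 0.154) = 578.
From dC/dt = 0: 0.00329·578 - 0.449 = 0.0367P*, so P* = 1.45/0.0367 = 39.6.

R* ≈ 578, C* ≈ 10.1, P* ≈ 39.6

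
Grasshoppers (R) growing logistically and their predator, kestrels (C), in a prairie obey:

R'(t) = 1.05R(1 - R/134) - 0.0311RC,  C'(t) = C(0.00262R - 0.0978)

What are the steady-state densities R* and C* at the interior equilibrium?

From dC/dt = 0 with C > 0: 0.00262R* = 0.0978, so R* = 37.3.
Substitute into dR/dt = 0: 1.05(1 - 37.3/134) = 0.0311C*.
The bracket is 0.721, giving C* = 0.758/0.0311 = 24.4.

R* ≈ 37.3, C* ≈ 24.4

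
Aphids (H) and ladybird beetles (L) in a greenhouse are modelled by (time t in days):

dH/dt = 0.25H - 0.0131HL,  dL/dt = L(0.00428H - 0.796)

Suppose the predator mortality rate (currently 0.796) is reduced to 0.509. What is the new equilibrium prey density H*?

At the interior fixed point, setting dL/dt = 0 with L > 0 fixes H* = (predator death rate)/(HL coefficient) — independent of the other coefficients.
With the change, H* = 0.509/0.00428 = 119; it falls from 186.

H* ≈ 119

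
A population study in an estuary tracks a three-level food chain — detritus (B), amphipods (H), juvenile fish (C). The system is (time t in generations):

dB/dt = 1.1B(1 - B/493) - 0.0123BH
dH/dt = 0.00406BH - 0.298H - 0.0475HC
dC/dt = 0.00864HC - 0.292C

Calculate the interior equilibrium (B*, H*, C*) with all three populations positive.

B* ≈ 307, H* ≈ 33.8, C* ≈ 19.9

From dC/dt = 0: 0.00864H* = 0.292, so H* = 33.8.
From dB/dt = 0: 1.1(1 - B*/493) = 0.0123·33.8, giving B* = 493·(1 - 0.378) = 307.
From dH/dt = 0: 0.00406·307 - 0.298 = 0.0475C*, so C* = 0.947/0.0475 = 19.9.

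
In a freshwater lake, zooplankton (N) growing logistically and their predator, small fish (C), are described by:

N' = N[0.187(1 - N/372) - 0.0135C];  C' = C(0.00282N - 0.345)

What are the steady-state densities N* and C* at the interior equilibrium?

N* ≈ 122, C* ≈ 9.3

From dC/dt = 0 with C > 0: 0.00282N* = 0.345, so N* = 122.
Substitute into dN/dt = 0: 0.187(1 - 122/372) = 0.0135C*.
The bracket is 0.671, giving C* = 0.126/0.0135 = 9.3.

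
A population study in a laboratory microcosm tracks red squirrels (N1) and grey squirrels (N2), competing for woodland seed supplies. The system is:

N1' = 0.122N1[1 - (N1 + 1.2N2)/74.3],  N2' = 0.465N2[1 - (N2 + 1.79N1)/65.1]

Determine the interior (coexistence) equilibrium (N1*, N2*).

N1* ≈ 3.33, N2* ≈ 59.1

Setting both brackets to zero gives the nullclines N1 + 1.2N2 = 74.3 and 1.79N1 + N2 = 65.1.
Substituting N2 = 65.1 - 1.79N1 into the first: N1(1 - 1.2·1.79) = 74.3 - 1.2·65.1.
So N1* = -3.82/-1.15 = 3.33, and then N2* = 65.1 - 1.79·3.33 = 59.1.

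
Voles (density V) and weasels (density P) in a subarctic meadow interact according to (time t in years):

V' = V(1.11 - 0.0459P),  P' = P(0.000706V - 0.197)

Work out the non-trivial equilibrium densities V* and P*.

V* ≈ 279, P* ≈ 24.2

Set dP/dt = 0 with P > 0: 0.000706V - 0.197 = 0, so V* = 0.197/0.000706 = 279.
Set dV/dt = 0 with V > 0: 1.11 - 0.0459P = 0, so P* = 1.11/0.0459 = 24.2.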